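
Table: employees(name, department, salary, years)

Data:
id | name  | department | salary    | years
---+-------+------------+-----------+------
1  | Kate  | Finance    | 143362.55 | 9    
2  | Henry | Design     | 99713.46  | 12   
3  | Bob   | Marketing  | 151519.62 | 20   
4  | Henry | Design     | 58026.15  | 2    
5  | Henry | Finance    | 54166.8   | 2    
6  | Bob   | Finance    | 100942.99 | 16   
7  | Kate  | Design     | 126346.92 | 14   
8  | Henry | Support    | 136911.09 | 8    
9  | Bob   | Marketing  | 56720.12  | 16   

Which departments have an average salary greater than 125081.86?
SELECT department, AVG(salary)
FROM employees
GROUP BY department
HAVING AVG(salary) > 125081.86

Result:
  Support: avg=136911.09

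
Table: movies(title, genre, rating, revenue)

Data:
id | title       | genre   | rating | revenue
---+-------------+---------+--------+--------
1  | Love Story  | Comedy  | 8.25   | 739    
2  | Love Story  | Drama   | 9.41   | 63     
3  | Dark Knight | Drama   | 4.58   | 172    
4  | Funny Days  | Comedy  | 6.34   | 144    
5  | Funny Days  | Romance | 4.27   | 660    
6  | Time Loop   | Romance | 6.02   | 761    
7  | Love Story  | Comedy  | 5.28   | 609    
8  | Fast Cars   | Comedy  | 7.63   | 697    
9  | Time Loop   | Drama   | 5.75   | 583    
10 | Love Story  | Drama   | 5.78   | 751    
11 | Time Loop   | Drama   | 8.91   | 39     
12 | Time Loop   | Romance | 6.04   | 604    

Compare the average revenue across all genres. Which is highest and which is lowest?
SELECT genre, AVG(revenue)
FROM movies
GROUP BY genre
ORDER BY AVG(revenue)

All groups:
  Drama: 321.60
  Comedy: 547.25
  Romance: 675.00

Highest: Romance (675.00)
Lowest: Drama (321.60)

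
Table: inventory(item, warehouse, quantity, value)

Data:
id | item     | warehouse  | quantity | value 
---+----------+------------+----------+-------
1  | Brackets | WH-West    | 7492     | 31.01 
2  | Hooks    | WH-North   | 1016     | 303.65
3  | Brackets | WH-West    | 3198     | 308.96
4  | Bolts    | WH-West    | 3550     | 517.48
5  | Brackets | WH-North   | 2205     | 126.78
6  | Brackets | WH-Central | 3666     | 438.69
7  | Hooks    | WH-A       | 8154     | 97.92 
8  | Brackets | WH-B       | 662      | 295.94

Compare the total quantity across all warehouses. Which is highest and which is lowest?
SELECT warehouse, SUM(quantity)
FROM inventory
GROUP BY warehouse
ORDER BY SUM(quantity)

All groups:
  WH-B: 662
  WH-North: 3221
  WH-Central: 3666
  WH-A: 8154
  WH-West: 14240

Highest: WH-West (14240)
Lowest: WH-B (662)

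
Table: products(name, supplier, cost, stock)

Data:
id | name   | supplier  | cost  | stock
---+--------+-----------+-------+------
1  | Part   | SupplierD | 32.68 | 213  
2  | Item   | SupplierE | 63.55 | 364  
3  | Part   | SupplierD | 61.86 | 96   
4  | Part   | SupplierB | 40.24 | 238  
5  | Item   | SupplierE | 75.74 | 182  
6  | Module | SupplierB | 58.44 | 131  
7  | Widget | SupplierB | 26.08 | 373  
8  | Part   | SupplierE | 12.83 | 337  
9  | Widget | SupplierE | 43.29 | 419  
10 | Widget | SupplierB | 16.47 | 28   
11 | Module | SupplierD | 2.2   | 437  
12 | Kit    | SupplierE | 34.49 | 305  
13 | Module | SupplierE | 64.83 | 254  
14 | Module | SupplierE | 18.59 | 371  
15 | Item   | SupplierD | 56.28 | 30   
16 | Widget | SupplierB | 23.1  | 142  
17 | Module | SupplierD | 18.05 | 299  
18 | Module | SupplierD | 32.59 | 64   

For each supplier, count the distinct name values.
SELECT supplier, COUNT(DISTINCT name)
FROM products
GROUP BY supplier

Result:
  SupplierB: 3 distinct
  SupplierD: 3 distinct
  SupplierE: 5 distinct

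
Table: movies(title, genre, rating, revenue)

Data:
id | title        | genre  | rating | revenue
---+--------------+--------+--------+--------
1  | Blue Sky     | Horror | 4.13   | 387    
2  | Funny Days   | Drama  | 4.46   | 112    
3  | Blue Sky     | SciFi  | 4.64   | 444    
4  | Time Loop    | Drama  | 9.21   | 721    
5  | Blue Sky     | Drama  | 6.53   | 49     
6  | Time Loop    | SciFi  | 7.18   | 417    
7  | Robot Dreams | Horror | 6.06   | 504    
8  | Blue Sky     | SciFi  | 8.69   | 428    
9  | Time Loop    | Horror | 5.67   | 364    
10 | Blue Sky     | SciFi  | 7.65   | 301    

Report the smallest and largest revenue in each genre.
SELECT genre, MIN(revenue), MAX(revenue)
FROM movies
GROUP BY genre

Result:
  Drama: min=49, max=721
  Horror: min=364, max=504
  SciFi: min=301, max=444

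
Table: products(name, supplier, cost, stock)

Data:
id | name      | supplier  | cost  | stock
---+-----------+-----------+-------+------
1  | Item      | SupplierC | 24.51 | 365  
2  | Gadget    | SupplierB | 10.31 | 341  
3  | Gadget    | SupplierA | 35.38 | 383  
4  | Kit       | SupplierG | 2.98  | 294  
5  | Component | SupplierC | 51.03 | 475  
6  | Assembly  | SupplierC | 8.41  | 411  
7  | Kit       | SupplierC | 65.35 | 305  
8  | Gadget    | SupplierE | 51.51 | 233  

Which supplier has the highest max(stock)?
SELECT supplier, MAX(stock) as val
FROM products
GROUP BY supplier
ORDER BY val DESC
LIMIT 1

Result: SupplierC with max(stock) = 475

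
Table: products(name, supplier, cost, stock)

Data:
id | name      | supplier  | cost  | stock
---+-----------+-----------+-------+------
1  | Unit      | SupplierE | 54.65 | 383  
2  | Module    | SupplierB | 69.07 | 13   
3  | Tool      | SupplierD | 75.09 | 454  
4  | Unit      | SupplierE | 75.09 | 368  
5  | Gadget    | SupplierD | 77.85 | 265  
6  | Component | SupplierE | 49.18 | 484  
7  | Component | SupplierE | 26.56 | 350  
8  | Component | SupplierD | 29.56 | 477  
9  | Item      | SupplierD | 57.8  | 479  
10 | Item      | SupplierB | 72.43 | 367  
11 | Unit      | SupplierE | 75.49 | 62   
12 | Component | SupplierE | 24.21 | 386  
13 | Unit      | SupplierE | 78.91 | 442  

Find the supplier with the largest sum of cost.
SELECT supplier, SUM(cost) as val
FROM products
GROUP BY supplier
ORDER BY val DESC
LIMIT 1

Result: SupplierE with sum(cost) = 384.09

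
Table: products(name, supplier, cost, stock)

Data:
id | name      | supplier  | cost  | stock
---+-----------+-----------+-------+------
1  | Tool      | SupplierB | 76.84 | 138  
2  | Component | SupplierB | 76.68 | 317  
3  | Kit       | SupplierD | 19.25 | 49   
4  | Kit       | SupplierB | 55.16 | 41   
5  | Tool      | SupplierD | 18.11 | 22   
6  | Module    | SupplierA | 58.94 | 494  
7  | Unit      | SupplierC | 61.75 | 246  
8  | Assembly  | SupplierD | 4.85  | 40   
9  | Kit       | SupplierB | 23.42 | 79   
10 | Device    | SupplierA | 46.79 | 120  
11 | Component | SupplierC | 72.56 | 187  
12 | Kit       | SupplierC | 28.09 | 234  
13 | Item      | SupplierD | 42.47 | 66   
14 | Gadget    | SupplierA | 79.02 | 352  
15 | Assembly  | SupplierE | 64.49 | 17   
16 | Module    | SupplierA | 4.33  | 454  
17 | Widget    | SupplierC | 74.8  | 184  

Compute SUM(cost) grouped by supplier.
SELECT supplier, SUM(cost) as result
FROM products
GROUP BY supplier

Result:
  SupplierA: 189.08
  SupplierB: 232.10
  SupplierC: 237.20
  SupplierD: 84.68
  SupplierE: 64.49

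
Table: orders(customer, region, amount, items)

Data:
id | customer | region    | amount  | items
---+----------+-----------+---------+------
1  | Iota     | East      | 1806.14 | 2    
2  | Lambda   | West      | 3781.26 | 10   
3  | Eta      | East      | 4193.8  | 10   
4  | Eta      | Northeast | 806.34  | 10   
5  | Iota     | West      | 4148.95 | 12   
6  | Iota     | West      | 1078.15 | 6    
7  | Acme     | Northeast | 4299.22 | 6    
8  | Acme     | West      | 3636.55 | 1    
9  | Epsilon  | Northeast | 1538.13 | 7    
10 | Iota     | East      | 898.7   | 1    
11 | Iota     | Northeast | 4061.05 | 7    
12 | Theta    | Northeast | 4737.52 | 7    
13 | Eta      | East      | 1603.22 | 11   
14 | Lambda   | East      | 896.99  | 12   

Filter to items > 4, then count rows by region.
SELECT region, COUNT(*)
FROM orders
WHERE items > 4
GROUP BY region

Note: WHERE filters rows before grouping.

Result:
  East: 3
  Northeast: 5
  West: 3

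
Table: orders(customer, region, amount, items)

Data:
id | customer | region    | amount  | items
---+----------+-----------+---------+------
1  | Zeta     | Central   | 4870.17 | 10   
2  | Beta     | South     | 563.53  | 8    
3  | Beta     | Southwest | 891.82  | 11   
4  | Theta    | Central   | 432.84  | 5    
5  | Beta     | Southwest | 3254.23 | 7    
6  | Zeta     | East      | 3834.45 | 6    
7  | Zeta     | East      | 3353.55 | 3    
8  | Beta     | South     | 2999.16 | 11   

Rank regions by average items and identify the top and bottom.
SELECT region, AVG(items)
FROM orders
GROUP BY region
ORDER BY AVG(items)

All groups:
  East: 4.50
  Central: 7.50
  Southwest: 9.00
  South: 9.50

Highest: South (9.50)
Lowest: East (4.50)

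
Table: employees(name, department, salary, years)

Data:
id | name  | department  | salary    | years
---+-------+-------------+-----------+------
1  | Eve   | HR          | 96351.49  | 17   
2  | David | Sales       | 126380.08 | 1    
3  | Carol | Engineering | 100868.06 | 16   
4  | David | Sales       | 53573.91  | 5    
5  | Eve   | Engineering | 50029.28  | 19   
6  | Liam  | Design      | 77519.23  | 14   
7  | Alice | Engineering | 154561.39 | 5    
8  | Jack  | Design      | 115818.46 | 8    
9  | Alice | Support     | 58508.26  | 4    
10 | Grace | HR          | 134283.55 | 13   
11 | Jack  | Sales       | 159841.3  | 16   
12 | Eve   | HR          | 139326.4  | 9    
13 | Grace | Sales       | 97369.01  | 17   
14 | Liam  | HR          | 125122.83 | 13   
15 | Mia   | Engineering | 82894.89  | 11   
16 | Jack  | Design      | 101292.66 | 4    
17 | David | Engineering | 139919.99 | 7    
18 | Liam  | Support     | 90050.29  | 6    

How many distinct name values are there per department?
SELECT department, COUNT(DISTINCT name)
FROM employees
GROUP BY department

Result:
  Design: 2 distinct
  Engineering: 5 distinct
  HR: 3 distinct
  Sales: 3 distinct
  Support: 2 distinct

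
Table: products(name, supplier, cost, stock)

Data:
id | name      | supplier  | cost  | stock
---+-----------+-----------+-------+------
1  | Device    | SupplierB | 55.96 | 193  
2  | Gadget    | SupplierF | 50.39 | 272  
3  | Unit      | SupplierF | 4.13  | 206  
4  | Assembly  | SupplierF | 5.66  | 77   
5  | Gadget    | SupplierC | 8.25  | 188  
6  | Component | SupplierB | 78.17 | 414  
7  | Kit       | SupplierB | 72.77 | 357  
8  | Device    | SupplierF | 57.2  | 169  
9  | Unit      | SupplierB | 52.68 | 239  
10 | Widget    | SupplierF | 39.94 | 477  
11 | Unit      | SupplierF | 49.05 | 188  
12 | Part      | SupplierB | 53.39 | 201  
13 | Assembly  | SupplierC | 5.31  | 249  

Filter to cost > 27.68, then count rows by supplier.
SELECT supplier, COUNT(*)
FROM products
WHERE cost > 27.68
GROUP BY supplier

Note: WHERE filters rows before grouping.

Result:
  SupplierB: 5
  SupplierF: 4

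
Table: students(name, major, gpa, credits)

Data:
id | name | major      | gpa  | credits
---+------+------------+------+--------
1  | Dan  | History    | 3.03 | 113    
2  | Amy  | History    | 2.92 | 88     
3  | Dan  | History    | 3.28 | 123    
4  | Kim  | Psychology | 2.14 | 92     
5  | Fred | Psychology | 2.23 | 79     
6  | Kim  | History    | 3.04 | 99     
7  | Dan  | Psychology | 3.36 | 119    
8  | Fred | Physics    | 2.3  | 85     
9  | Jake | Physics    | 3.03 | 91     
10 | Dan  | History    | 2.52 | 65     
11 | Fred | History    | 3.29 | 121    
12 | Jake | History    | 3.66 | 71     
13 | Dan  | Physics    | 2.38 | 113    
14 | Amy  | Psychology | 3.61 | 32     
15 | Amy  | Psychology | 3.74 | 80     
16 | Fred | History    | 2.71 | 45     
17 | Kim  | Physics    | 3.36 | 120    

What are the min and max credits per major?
SELECT major, MIN(credits), MAX(credits)
FROM students
GROUP BY major

Result:
  History: min=45, max=123
  Physics: min=85, max=120
  Psychology: min=32, max=119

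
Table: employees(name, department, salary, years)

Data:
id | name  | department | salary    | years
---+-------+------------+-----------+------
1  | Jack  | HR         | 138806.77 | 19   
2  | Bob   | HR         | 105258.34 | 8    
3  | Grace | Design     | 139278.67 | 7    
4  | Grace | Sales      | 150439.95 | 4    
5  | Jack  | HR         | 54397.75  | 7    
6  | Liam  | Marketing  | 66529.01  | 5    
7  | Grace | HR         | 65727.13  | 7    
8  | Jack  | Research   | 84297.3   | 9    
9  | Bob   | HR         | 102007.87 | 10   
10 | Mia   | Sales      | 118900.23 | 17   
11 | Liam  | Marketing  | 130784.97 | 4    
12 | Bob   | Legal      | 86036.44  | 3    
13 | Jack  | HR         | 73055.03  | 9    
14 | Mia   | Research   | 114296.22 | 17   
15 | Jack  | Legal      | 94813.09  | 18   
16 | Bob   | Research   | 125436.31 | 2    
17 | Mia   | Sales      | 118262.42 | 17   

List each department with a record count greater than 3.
SELECT department, COUNT(*) as cnt
FROM employees
GROUP BY department
HAVING COUNT(*) > 3

Result:
  HR: 6

Note: HAVING filters groups after aggregation, WHERE filters rows before.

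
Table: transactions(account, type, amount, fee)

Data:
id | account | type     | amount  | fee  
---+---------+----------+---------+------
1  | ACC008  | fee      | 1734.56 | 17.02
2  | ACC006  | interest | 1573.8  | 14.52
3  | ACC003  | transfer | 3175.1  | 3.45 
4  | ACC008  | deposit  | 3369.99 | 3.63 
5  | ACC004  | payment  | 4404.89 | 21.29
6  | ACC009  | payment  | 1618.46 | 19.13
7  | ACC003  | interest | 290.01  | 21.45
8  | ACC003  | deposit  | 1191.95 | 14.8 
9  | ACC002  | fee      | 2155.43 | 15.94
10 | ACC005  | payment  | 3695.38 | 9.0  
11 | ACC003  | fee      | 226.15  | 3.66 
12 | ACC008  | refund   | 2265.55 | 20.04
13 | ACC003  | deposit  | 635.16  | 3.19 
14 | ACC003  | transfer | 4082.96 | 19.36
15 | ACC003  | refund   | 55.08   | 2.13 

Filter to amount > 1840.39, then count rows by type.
SELECT type, COUNT(*)
FROM transactions
WHERE amount > 1840.39
GROUP BY type

Note: WHERE filters rows before grouping.

Result:
  deposit: 1
  fee: 1
  payment: 2
  refund: 1
  transfer: 2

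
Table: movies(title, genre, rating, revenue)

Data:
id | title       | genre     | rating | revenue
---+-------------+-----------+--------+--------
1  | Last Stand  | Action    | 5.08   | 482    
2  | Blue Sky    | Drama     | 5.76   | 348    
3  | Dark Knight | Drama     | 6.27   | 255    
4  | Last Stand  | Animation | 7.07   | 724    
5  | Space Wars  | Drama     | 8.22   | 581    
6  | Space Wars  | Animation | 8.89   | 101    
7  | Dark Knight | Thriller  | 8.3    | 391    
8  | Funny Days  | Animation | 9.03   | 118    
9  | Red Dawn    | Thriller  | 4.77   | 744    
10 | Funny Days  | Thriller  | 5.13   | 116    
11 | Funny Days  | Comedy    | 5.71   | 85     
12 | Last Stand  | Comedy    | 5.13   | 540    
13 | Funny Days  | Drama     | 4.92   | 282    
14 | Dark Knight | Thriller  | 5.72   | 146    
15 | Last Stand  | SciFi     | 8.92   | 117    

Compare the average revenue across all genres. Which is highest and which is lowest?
SELECT genre, AVG(revenue)
FROM movies
GROUP BY genre
ORDER BY AVG(revenue)

All groups:
  SciFi: 117.00
  Comedy: 312.50
  Animation: 314.33
  Thriller: 349.25
  Drama: 366.50
  Action: 482.00

Highest: Action (482.00)
Lowest: SciFi (117.00)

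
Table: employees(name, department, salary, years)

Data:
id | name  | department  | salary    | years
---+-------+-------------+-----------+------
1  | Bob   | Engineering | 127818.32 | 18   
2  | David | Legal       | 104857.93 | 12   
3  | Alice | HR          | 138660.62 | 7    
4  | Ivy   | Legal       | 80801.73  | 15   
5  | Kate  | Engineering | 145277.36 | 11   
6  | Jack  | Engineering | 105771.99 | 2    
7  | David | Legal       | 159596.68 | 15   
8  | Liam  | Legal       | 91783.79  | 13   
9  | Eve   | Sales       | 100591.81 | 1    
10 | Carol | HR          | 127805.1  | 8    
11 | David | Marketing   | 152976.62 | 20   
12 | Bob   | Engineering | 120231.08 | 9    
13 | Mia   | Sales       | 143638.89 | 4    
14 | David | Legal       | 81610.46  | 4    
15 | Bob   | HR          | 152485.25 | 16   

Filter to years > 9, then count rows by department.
SELECT department, COUNT(*)
FROM employees
WHERE years > 9
GROUP BY department

Note: WHERE filters rows before grouping.

Result:
  Engineering: 2
  HR: 1
  Legal: 4
  Marketing: 1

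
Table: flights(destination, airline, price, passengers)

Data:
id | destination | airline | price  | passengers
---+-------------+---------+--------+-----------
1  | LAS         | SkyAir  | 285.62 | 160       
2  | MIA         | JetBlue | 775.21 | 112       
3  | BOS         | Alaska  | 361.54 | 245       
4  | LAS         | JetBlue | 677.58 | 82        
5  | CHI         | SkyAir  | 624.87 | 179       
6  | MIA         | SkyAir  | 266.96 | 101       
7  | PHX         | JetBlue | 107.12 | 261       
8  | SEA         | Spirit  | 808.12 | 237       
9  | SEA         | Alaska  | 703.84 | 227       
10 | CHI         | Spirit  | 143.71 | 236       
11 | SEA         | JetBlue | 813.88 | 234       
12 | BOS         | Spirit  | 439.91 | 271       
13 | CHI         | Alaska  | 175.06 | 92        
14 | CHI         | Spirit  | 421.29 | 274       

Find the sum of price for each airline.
SELECT airline, SUM(price) as result
FROM flights
GROUP BY airline

Result:
  Alaska: 1240.44
  JetBlue: 2373.79
  SkyAir: 1177.45
  Spirit: 1813.03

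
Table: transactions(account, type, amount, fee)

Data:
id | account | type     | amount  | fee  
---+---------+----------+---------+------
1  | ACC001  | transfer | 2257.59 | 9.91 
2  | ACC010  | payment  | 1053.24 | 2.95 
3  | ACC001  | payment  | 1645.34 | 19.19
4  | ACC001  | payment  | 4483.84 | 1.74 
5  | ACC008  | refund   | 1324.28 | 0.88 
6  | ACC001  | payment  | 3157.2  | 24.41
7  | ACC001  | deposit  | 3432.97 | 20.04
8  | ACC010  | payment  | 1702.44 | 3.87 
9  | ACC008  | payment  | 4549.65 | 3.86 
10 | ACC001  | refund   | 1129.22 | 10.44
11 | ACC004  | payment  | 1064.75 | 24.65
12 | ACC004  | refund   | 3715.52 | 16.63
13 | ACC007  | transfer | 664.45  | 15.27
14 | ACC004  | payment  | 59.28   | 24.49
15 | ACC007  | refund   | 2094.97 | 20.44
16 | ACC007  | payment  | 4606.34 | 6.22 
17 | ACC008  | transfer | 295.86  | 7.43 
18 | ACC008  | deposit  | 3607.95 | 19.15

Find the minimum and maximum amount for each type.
SELECT type, MIN(amount), MAX(amount)
FROM transactions
GROUP BY type

Result:
  deposit: min=3432.97, max=3607.95
  payment: min=59.28, max=4606.34
  refund: min=1129.22, max=3715.52
  transfer: min=295.86, max=2257.59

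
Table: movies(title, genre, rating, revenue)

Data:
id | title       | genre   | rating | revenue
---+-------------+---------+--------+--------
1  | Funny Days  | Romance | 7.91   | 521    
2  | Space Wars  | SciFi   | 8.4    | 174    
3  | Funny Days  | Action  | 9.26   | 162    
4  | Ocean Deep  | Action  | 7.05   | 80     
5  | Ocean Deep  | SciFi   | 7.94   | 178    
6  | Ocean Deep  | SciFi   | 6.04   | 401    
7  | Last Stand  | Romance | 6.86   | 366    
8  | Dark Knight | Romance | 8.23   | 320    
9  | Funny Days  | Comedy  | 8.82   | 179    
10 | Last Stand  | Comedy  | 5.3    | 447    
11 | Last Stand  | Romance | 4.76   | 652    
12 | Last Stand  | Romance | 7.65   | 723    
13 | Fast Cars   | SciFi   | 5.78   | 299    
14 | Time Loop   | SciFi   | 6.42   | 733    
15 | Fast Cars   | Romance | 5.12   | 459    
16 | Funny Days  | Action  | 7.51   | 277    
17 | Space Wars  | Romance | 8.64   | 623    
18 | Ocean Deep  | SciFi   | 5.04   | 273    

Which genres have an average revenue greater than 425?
SELECT genre, AVG(revenue)
FROM movies
GROUP BY genre
HAVING AVG(revenue) > 425

Result:
  Romance: avg=523.43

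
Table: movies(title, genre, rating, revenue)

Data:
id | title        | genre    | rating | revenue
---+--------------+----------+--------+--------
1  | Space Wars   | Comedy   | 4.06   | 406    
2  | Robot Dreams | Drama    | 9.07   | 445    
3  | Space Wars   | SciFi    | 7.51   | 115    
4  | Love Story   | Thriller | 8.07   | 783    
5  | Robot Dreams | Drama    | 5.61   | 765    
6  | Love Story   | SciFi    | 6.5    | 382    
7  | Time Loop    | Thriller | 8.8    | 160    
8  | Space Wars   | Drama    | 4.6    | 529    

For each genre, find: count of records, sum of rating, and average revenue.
SELECT genre,
       COUNT(*) as cnt,
       SUM(rating) as total_rating,
       AVG(revenue) as avg_revenue
FROM movies
GROUP BY genre

Result:
  Comedy: 1 records, 4.06 total rating, 406.00 avg revenue
  Drama: 3 records, 19.28 total rating, 579.67 avg revenue
  SciFi: 2 records, 14.01 total rating, 248.50 avg revenue
  Thriller: 2 records, 16.87 total rating, 471.50 avg revenue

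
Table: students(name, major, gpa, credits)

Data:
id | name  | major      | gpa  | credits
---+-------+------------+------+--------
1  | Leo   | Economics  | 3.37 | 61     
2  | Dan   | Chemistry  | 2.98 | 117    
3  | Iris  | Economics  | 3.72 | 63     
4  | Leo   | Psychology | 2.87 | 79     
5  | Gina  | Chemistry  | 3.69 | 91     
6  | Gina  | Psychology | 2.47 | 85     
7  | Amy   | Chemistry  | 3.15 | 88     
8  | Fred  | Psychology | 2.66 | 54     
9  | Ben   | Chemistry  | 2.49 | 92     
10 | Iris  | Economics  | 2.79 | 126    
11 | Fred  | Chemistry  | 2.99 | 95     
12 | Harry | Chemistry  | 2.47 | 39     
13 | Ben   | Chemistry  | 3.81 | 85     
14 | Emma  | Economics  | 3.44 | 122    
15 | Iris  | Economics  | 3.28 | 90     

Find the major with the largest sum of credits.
SELECT major, SUM(credits) as val
FROM students
GROUP BY major
ORDER BY val DESC
LIMIT 1

Result: Chemistry with sum(credits) = 607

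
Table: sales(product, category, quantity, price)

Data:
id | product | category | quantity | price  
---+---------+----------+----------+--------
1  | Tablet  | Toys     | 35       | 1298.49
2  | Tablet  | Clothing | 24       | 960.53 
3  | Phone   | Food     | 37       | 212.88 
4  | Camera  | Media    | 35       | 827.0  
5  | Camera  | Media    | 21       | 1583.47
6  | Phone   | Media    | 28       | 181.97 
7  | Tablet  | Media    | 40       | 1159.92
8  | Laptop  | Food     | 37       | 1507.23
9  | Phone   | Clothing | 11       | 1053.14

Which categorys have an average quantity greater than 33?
SELECT category, AVG(quantity)
FROM sales
GROUP BY category
HAVING AVG(quantity) > 33

Result:
  Food: avg=37.00
  Toys: avg=35.00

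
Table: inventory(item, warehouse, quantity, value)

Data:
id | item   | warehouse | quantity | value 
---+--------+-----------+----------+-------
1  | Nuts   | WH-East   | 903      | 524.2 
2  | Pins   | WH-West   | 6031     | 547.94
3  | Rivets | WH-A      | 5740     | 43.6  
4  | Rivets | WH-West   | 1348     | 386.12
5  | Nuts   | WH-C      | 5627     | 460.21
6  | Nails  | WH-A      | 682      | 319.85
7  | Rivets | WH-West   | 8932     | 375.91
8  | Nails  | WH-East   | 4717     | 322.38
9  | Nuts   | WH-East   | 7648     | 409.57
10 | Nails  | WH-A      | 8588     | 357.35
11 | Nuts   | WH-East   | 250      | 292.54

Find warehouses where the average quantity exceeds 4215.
SELECT warehouse, AVG(quantity)
FROM inventory
GROUP BY warehouse
HAVING AVG(quantity) > 4215

Result:
  WH-A: avg=5003.33
  WH-C: avg=5627.00
  WH-West: avg=5437.00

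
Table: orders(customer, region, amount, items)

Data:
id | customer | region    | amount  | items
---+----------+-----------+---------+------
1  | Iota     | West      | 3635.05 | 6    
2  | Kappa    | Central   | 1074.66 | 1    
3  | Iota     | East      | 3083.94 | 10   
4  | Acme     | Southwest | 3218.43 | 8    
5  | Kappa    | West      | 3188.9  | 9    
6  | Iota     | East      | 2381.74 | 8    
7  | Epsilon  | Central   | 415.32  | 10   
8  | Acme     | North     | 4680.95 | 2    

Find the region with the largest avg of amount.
SELECT region, AVG(amount) as val
FROM orders
GROUP BY region
ORDER BY val DESC
LIMIT 1

Result: North with avg(amount) = 4680.95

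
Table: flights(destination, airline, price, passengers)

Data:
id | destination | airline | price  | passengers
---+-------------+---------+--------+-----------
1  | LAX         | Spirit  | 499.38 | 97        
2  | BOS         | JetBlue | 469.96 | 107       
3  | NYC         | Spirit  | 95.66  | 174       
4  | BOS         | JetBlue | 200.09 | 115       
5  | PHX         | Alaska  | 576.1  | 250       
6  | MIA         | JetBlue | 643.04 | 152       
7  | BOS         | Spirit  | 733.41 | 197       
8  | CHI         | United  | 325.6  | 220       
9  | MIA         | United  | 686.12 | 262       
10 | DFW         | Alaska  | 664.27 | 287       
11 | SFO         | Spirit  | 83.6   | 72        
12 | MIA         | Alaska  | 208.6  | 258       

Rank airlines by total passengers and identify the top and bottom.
SELECT airline, SUM(passengers)
FROM flights
GROUP BY airline
ORDER BY SUM(passengers)

All groups:
  JetBlue: 374
  United: 482
  Spirit: 540
  Alaska: 795

Highest: Alaska (795)
Lowest: JetBlue (374)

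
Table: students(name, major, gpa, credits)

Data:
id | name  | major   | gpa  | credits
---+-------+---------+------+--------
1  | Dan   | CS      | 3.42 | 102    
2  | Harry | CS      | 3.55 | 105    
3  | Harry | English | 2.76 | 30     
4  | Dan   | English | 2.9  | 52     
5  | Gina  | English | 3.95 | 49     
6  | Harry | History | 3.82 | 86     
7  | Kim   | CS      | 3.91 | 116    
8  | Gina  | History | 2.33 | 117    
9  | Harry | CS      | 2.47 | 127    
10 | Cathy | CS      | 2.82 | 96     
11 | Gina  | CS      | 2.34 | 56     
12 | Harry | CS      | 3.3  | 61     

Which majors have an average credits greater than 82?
SELECT major, AVG(credits)
FROM students
GROUP BY major
HAVING AVG(credits) > 82

Result:
  CS: avg=94.71
  History: avg=101.50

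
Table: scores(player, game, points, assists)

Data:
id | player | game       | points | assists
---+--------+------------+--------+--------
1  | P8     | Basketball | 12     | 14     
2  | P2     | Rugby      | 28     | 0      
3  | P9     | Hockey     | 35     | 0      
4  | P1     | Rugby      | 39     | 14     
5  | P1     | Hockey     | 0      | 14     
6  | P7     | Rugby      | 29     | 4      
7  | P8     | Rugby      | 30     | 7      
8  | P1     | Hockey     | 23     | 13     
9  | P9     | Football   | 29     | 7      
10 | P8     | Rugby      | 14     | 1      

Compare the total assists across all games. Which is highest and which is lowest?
SELECT game, SUM(assists)
FROM scores
GROUP BY game
ORDER BY SUM(assists)

All groups:
  Football: 7
  Basketball: 14
  Rugby: 26
  Hockey: 27

Highest: Hockey (27)
Lowest: Football (7)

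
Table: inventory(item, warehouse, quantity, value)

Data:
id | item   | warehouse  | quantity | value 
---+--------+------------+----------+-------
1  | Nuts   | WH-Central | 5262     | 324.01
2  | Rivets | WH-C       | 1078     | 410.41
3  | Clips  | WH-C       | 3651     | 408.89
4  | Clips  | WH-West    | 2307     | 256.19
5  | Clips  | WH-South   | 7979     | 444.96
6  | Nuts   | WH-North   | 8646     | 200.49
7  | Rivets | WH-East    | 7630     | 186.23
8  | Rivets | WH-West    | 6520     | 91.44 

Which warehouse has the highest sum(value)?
SELECT warehouse, SUM(value) as val
FROM inventory
GROUP BY warehouse
ORDER BY val DESC
LIMIT 1

Result: WH-C with sum(value) = 819.30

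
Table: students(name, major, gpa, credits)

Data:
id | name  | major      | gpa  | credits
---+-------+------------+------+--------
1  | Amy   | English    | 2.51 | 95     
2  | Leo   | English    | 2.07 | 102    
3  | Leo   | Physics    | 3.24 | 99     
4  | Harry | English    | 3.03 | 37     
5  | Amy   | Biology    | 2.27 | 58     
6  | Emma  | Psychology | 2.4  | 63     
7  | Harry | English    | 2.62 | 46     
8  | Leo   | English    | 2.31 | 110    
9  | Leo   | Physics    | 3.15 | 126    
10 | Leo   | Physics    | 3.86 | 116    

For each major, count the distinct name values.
SELECT major, COUNT(DISTINCT name)
FROM students
GROUP BY major

Result:
  Biology: 1 distinct
  English: 3 distinct
  Physics: 1 distinct
  Psychology: 1 distinct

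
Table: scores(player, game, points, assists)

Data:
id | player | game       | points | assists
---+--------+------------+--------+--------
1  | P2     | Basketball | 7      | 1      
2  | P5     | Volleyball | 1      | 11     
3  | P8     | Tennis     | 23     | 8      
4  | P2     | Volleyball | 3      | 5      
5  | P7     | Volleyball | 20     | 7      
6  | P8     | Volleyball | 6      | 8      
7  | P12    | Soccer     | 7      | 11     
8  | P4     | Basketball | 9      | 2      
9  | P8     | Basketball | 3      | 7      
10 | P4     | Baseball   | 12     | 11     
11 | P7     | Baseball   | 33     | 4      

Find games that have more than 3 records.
SELECT game, COUNT(*) as cnt
FROM scores
GROUP BY game
HAVING COUNT(*) > 3

Result:
  Volleyball: 4

Note: HAVING filters groups after aggregation, WHERE filters rows before.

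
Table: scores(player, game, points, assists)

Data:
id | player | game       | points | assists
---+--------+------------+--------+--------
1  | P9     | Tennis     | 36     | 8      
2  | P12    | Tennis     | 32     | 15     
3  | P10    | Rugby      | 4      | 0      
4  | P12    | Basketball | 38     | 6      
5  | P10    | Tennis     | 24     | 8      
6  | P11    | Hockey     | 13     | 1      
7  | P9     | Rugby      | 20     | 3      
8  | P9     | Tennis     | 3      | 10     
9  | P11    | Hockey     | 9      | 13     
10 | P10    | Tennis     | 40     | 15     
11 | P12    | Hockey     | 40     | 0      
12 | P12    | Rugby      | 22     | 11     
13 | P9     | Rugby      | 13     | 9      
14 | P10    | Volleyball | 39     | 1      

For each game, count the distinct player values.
SELECT game, COUNT(DISTINCT player)
FROM scores
GROUP BY game

Result:
  Basketball: 1 distinct
  Hockey: 2 distinct
  Rugby: 3 distinct
  Tennis: 3 distinct
  Volleyball: 1 distinct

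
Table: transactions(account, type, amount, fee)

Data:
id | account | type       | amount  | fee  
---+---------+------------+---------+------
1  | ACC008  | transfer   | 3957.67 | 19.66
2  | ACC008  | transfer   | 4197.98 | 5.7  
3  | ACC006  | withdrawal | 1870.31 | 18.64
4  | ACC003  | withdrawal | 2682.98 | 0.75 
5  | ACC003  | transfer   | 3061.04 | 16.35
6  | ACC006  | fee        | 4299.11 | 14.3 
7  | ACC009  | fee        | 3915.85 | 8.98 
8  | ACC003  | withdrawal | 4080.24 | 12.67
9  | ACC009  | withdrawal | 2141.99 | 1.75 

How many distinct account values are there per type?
SELECT type, COUNT(DISTINCT account)
FROM transactions
GROUP BY type

Result:
  fee: 2 distinct
  transfer: 2 distinct
  withdrawal: 3 distinct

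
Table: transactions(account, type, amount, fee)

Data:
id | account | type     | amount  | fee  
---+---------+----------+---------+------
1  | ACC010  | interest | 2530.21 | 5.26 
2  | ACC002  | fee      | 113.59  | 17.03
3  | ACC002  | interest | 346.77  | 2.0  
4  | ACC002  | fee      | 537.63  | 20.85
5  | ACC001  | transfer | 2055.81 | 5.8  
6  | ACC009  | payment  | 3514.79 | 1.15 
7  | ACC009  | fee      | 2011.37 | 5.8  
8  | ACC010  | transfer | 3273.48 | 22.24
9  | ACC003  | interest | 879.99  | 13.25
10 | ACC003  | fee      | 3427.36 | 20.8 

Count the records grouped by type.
SELECT type, COUNT(*) as count
FROM transactions
GROUP BY type

Result:
  fee: 4
  interest: 3
  payment: 1
  transfer: 2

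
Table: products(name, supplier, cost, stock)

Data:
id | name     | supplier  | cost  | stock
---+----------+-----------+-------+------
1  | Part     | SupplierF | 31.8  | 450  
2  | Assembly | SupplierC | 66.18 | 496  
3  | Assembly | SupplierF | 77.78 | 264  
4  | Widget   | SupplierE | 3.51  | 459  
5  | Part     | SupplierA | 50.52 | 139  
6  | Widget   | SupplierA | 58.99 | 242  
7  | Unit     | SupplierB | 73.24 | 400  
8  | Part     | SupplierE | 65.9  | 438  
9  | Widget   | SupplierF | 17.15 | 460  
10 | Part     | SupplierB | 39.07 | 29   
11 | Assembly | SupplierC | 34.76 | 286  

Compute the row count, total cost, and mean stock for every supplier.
SELECT supplier,
       COUNT(*) as cnt,
       SUM(cost) as total_cost,
       AVG(stock) as avg_stock
FROM products
GROUP BY supplier

Result:
  SupplierA: 2 records, 109.51 total cost, 190.50 avg stock
  SupplierB: 2 records, 112.31 total cost, 214.50 avg stock
  SupplierC: 2 records, 100.94 total cost, 391.00 avg stock
  SupplierE: 2 records, 69.41 total cost, 448.50 avg stock
  SupplierF: 3 records, 126.73 total cost, 391.33 avg stock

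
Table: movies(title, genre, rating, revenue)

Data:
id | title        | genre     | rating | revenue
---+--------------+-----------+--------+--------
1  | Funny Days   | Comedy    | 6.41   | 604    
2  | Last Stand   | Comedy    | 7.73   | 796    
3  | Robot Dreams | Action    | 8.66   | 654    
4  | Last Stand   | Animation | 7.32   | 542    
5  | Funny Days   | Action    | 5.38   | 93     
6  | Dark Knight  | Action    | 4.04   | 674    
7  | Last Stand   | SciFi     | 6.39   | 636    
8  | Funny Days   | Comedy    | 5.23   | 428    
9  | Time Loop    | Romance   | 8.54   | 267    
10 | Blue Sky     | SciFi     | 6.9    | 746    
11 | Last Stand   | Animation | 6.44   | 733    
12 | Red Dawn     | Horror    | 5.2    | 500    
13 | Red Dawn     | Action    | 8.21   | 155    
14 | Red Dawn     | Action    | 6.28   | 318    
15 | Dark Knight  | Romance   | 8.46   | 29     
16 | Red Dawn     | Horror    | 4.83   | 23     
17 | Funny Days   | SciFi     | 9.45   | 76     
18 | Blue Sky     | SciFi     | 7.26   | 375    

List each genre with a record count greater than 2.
SELECT genre, COUNT(*) as cnt
FROM movies
GROUP BY genre
HAVING COUNT(*) > 2

Result:
  Action: 5
  Comedy: 3
  SciFi: 4

Note: HAVING filters groups after aggregation, WHERE filters rows before.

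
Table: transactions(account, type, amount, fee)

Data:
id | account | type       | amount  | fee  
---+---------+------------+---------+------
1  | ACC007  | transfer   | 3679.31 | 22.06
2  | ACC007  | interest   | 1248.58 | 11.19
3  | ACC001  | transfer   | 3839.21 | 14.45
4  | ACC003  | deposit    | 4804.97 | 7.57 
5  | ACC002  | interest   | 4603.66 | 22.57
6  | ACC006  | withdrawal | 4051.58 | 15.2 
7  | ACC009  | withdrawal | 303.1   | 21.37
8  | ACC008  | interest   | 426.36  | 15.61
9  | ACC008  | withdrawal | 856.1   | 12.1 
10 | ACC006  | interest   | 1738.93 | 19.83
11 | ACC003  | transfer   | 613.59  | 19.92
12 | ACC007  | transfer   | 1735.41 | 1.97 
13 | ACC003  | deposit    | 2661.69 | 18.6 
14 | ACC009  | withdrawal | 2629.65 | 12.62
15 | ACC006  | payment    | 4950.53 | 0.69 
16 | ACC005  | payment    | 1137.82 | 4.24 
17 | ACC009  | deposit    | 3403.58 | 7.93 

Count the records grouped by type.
SELECT type, COUNT(*) as count
FROM transactions
GROUP BY type

Result:
  deposit: 3
  interest: 4
  payment: 2
  transfer: 4
  withdrawal: 4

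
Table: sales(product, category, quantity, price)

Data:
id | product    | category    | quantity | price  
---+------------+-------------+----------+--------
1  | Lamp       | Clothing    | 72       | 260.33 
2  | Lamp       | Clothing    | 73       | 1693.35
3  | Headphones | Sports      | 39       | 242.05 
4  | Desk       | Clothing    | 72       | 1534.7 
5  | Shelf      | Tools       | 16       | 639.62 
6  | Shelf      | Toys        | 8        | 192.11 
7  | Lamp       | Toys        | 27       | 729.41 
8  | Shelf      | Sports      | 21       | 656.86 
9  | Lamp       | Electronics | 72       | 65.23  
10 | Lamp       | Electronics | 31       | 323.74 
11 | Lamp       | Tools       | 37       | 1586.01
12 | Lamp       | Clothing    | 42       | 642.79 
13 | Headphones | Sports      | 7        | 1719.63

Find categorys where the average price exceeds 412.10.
SELECT category, AVG(price)
FROM sales
GROUP BY category
HAVING AVG(price) > 412.10

Result:
  Clothing: avg=1032.79
  Sports: avg=872.85
  Tools: avg=1112.82
  Toys: avg=460.76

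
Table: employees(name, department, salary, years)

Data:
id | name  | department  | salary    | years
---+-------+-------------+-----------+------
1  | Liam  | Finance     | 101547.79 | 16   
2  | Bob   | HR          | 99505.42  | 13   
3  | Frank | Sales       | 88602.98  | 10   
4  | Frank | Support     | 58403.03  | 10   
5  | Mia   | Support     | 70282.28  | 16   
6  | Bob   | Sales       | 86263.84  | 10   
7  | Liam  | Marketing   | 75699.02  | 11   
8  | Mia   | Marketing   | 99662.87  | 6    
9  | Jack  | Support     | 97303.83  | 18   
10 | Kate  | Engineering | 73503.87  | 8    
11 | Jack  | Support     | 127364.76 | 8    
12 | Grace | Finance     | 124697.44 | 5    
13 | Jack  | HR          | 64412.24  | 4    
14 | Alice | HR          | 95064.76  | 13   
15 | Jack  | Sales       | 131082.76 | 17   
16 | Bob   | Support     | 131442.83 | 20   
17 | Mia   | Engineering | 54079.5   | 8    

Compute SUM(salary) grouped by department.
SELECT department, SUM(salary) as result
FROM employees
GROUP BY department

Result:
  Engineering: 127583.37
  Finance: 226245.23
  HR: 258982.42
  Marketing: 175361.89
  Sales: 305949.58
  Support: 484796.73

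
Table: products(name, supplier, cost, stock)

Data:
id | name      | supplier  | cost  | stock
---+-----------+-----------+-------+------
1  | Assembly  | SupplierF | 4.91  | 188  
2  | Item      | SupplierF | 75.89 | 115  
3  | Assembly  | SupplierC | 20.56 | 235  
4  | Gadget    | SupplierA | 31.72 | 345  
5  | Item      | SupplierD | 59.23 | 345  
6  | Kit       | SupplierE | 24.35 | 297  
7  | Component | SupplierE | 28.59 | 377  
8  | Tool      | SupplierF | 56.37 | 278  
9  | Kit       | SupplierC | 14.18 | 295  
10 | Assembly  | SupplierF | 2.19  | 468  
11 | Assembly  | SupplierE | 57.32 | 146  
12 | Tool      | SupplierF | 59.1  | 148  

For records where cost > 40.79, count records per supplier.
SELECT supplier, COUNT(*)
FROM products
WHERE cost > 40.79
GROUP BY supplier

Note: WHERE filters rows before grouping.

Result:
  SupplierD: 1
  SupplierE: 1
  SupplierF: 3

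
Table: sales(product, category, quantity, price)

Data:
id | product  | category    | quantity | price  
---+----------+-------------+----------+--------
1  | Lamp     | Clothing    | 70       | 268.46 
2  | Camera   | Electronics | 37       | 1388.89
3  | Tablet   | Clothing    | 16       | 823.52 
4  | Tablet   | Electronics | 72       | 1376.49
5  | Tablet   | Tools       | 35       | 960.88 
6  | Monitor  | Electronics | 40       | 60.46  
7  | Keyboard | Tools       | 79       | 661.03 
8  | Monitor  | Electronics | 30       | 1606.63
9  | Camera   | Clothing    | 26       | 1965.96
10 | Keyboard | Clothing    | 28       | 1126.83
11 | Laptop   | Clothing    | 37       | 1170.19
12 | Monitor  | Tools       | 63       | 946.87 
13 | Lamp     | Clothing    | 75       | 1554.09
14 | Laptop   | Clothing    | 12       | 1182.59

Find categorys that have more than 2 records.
SELECT category, COUNT(*) as cnt
FROM sales
GROUP BY category
HAVING COUNT(*) > 2

Result:
  Clothing: 7
  Electronics: 4
  Tools: 3

Note: HAVING filters groups after aggregation, WHERE filters rows before.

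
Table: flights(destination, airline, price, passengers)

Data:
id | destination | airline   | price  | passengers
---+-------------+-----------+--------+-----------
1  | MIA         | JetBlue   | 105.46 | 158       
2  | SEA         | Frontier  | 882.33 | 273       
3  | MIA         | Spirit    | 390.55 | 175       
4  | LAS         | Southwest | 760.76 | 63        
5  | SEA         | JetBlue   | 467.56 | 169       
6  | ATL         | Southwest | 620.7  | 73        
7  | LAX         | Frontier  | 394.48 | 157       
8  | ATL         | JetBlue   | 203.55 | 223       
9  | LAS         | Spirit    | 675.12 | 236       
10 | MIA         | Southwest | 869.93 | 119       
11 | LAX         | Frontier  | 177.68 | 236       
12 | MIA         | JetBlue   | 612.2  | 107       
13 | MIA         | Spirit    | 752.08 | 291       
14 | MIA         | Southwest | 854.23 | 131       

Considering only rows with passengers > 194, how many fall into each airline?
SELECT airline, COUNT(*)
FROM flights
WHERE passengers > 194
GROUP BY airline

Note: WHERE filters rows before grouping.

Result:
  Frontier: 2
  JetBlue: 1
  Spirit: 2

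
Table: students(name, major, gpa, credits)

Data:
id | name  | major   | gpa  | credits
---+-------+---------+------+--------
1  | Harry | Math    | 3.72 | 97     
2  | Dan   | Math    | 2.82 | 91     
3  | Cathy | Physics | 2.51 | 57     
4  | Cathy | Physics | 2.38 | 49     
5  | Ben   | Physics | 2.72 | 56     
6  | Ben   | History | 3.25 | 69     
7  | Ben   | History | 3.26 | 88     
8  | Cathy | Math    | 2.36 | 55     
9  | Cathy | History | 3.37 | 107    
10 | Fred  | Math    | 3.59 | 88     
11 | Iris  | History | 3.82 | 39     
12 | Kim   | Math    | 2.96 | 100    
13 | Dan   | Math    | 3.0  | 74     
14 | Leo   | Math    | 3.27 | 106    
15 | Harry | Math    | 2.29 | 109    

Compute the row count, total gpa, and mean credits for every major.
SELECT major,
       COUNT(*) as cnt,
       SUM(gpa) as total_gpa,
       AVG(credits) as avg_credits
FROM students
GROUP BY major

Result:
  History: 4 records, 13.70 total gpa, 75.75 avg credits
  Math: 8 records, 24.01 total gpa, 90.00 avg credits
  Physics: 3 records, 7.61 total gpa, 54.00 avg credits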